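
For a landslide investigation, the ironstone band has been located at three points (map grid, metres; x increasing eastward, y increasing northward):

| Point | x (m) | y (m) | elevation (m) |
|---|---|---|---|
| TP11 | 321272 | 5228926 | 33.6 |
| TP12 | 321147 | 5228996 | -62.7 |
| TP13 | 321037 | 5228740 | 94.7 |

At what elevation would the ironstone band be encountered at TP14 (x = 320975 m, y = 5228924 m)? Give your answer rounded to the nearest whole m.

Two edge vectors: TP11→TP12 = (-125, 70, -96.3), TP11→TP13 = (-235, -186, 61.1).
Normal n = (TP11→TP12) × (TP11→TP13) = (-13634.8, 30268, 39700).
So ∂z/∂x = −n_x/n_z = 0.34344584 and ∂z/∂y = −n_y/n_z = −0.76241814.
Intercept c from TP11: 33.6 − 110339.53 + 3986628.01 = 3876322.08.
At (320975, 5228924): z = 110237.5 − 3986626.5 + 3876322.08 = -66.9 m.

-67 m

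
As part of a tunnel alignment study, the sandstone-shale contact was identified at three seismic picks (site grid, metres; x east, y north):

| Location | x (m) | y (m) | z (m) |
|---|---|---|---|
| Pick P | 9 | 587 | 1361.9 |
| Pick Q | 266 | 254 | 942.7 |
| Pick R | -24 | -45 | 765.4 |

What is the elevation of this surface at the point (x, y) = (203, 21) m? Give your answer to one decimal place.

742.2 m

Let the plane be z = a·x + b·y + c.
Pick Q−Pick P: 257a − 333b = −419.2;  Pick R−Pick P: −33a − 632b = −596.5.
Solving gives a = −0.38232, b = 0.96379.
Then c = 1361.9 − a·9 − b·587 = 799.59.
At (203, 21): z = −77.6 + 20.2 + 799.59 = 742.2 m.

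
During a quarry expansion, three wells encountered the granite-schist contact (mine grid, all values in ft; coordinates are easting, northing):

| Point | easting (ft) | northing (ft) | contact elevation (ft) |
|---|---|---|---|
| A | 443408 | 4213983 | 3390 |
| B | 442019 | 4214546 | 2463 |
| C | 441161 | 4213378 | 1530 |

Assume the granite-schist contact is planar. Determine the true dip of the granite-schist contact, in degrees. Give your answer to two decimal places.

Two edge vectors: A→B = (-1389, 563, -927), A→C = (-2247, -605, -1860).
Normal n = (A→B) × (A→C) = (-1608015, -500571, 2105406).
So ∂z/∂easting = −n_x/n_z = 0.76376 and ∂z/∂northing = −n_y/n_z = 0.23776.
Gradient magnitude |∇z| = √(a² + b²) = √(0.58332 + 0.05653) = 0.79991.
True dip = arctan(0.79991) = 38.66°, dipping toward WSW (azimuth ≈ 253°).

38.66°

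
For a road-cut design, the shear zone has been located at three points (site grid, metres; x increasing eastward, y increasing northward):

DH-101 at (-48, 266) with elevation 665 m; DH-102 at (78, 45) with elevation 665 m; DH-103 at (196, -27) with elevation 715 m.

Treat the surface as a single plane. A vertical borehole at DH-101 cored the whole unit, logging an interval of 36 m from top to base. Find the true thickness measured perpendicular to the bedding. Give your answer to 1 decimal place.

Let the plane be z = a·x + b·y + c.
DH-102−DH-101: 126a − 221b = 0;  DH-103−DH-101: 244a − 293b = 50.
Solving gives a = 0.64977, b = 0.37046.
|∇z| = √(a²+b²) = 0.74796, so dip δ = arctan(0.74796) = 36.79°.
True thickness = vertical thickness × cos δ = 36 × cos 36.79° = 28.8 m.

28.8 m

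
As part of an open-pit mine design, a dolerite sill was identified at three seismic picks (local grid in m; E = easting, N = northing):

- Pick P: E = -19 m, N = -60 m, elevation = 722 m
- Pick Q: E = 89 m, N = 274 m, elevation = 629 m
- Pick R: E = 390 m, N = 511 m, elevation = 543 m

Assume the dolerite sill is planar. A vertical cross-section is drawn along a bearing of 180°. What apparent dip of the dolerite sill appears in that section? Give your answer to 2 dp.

Two edge vectors: Pick P→Pick Q = (108, 334, -93), Pick P→Pick R = (409, 571, -179).
Normal n = (Pick P→Pick Q) × (Pick P→Pick R) = (-6683, -18705, -74938).
So ∂z/∂E = −n_x/n_z = −0.08918 and ∂z/∂N = −n_y/n_z = −0.24961.
Unit vector along 180° is (sin 180°, cos 180°) = (0.0000, -1.0000).
Slope in that direction = a·(0.0000) + b·(-1.0000) = 0.24961.
Apparent dip = arctan|0.24961| = 14.02° (true dip is 14.8°, so apparent ≤ true as expected).

14.02°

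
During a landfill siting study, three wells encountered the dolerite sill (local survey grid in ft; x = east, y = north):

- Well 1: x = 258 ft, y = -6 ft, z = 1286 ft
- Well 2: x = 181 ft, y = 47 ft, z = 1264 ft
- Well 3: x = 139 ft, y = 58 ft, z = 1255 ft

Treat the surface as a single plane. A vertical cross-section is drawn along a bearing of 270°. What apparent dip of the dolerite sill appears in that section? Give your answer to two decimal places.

9.67°

Let the plane be z = a·x + b·y + c.
Well 2−Well 1: −77a + 53b = −22;  Well 3−Well 1: −119a + 64b = −31.
Solving gives a = 0.17041, b = −0.16751.
Unit vector along 270° is (sin 270°, cos 270°) = (-1.0000, -0.0000).
Slope in that direction = a·(-1.0000) + b·(-0.0000) = −0.17041.
Apparent dip = arctan|0.17041| = 9.67° (true dip is 13.4°, so apparent ≤ true as expected).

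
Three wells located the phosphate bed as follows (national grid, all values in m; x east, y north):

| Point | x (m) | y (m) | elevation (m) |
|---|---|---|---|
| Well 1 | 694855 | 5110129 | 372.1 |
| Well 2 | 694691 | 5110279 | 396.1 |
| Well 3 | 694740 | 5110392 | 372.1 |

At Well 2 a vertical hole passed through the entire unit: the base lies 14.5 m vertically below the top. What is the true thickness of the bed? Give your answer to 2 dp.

14.01 m

Two edge vectors: Well 1→Well 2 = (-164, 150, 24), Well 1→Well 3 = (-115, 263, 0).
Normal n = (Well 1→Well 2) × (Well 1→Well 3) = (-6312, -2760, -25882).
So ∂z/∂x = −n_x/n_z = −0.24388 and ∂z/∂y = −n_y/n_z = −0.10664.
|∇z| = √(a²+b²) = 0.26617, so dip δ = arctan(0.26617) = 14.90°.
True thickness = vertical thickness × cos δ = 14.5 × cos 14.90° = 14.01 m.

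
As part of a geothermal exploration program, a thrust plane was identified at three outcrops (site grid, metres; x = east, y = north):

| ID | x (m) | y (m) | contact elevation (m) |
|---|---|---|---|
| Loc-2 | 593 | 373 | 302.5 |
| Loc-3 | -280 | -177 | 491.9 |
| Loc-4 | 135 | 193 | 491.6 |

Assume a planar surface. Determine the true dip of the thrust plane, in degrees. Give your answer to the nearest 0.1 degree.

47.9°

Two edge vectors: Loc-2→Loc-3 = (-873, -550, 189.4), Loc-2→Loc-4 = (-458, -180, 189.1).
Normal n = (Loc-2→Loc-3) × (Loc-2→Loc-4) = (-69913, 78339.1, -94760).
So ∂z/∂x = −n_x/n_z = −0.73779 and ∂z/∂y = −n_y/n_z = 0.82671.
Gradient magnitude |∇z| = √(a² + b²) = √(0.54433 + 0.68345) = 1.10805.
True dip = arctan(1.10805) = 47.9°, dipping toward SE (azimuth ≈ 138°).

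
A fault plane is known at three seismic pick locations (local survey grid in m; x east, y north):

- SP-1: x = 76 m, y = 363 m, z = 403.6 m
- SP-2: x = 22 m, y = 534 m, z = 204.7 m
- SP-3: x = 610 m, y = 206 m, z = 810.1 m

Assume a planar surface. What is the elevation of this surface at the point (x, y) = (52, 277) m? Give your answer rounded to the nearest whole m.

480 m

Let the plane be z = a·x + b·y + c.
SP-2−SP-1: −54a + 171b = −198.9;  SP-3−SP-1: 534a − 157b = 406.5.
Solving gives a = 0.46217, b = −1.01721.
Then c = 403.6 − a·76 − b·363 = 737.72.
At (52, 277): z = 24.0 − 281.8 + 737.72 = 480.0 m.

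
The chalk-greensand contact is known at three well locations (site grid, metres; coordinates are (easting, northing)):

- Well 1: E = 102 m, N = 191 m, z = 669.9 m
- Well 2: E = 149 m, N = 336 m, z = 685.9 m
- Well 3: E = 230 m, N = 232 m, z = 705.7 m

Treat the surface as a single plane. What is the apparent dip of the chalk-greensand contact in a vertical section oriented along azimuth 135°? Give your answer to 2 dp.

10.05°

Two edge vectors: Well 1→Well 2 = (47, 145, 16), Well 1→Well 3 = (128, 41, 35.8).
Normal n = (Well 1→Well 2) × (Well 1→Well 3) = (4535, 365.4, -16633).
So ∂z/∂E = −n_x/n_z = 0.27265 and ∂z/∂N = −n_y/n_z = 0.02197.
Unit vector along 135° is (sin 135°, cos 135°) = (0.7071, -0.7071).
Slope in that direction = a·(0.7071) + b·(-0.7071) = 0.17726.
Apparent dip = arctan|0.17726| = 10.05° (true dip is 15.3°, so apparent ≤ true as expected).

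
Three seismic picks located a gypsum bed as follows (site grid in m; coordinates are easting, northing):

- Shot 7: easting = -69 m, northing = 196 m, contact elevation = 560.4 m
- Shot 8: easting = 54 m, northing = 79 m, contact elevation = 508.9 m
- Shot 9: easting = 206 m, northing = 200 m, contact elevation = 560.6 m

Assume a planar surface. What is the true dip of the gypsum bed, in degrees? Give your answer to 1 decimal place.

23.5°

Let the plane be z = a·easting + b·northing + c.
Shot 8−Shot 7: 123a − 117b = −51.5;  Shot 9−Shot 7: 275a + 4b = 0.2.
Solving gives a = −0.00559, b = 0.43429.
Gradient magnitude |∇z| = √(a² + b²) = √(0.00003 + 0.18861) = 0.43433.
True dip = arctan(0.43433) = 23.5°, dipping toward S (azimuth ≈ 179°).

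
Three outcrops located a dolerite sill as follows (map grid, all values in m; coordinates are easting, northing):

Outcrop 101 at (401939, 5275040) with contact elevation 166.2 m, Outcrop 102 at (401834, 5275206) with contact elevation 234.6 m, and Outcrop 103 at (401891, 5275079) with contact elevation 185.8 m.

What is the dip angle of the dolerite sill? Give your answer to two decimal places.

19.32°

Let the plane be z = a·easting + b·northing + c.
Outcrop 102−Outcrop 101: −105a + 166b = 68.4;  Outcrop 103−Outcrop 101: −48a + 39b = 19.6.
Solving gives a = −0.15130, b = 0.31634.
Gradient magnitude |∇z| = √(a² + b²) = √(0.02289 + 0.10007) = 0.35067.
True dip = arctan(0.35067) = 19.32°, dipping toward SSE (azimuth ≈ 154°).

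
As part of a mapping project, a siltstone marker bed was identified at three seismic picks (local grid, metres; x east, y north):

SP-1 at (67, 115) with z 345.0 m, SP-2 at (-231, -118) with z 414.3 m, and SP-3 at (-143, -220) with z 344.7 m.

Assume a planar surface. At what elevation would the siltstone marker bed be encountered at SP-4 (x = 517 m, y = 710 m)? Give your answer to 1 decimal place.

310.3 m

Let the plane be z = a·x + b·y + c.
SP-2−SP-1: −298a − 233b = 69.3;  SP-3−SP-1: −210a − 335b = −0.3.
Solving gives a = −0.45747, b = 0.28767.
Then c = 345 − a·67 − b·115 = 342.57.
At (517, 710): z = −236.5 + 204.2 + 342.57 = 310.3 m.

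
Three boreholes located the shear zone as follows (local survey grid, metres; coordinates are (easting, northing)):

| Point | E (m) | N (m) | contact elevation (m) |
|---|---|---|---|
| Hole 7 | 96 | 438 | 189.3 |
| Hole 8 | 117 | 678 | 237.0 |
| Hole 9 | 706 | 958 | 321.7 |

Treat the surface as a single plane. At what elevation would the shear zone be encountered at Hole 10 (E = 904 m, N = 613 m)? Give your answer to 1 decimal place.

264.9 m

Let the plane be z = a·E + b·N + c.
Hole 8−Hole 7: 21a + 240b = 47.7;  Hole 9−Hole 7: 610a + 520b = 132.4.
Solving gives a = 0.05146, b = 0.19425.
Then c = 189.3 − a·96 − b·438 = 99.28.
At (904, 613): z = 46.5 + 119.1 + 99.28 = 264.9 m.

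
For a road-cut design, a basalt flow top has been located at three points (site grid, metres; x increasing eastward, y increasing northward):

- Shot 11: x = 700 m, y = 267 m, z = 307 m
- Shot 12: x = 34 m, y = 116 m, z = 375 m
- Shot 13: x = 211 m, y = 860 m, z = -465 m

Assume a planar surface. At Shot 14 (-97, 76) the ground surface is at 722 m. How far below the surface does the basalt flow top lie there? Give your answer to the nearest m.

Two edge vectors: Shot 11→Shot 12 = (-666, -151, 68), Shot 11→Shot 13 = (-489, 593, -772).
Normal n = (Shot 11→Shot 12) × (Shot 11→Shot 13) = (76248, -547404, -468777).
So ∂z/∂x = −n_x/n_z = 0.16265 and ∂z/∂y = −n_y/n_z = −1.16773.
Intercept c from Shot 11: 307 − 113.86 + 311.78 = 504.93.
At (-97, 76): z_contact = −15.8 − 88.7 + 504.93 = 400.4 m.
Depth below ground = 722 − 400.4 = 322 m.

322 m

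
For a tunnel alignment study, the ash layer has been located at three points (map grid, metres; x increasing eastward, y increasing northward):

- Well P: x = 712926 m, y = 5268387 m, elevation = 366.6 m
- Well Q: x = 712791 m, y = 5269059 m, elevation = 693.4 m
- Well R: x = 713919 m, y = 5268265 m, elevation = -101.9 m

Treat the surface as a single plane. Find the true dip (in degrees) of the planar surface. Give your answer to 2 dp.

Two edge vectors: Well P→Well Q = (-135, 672, 326.8), Well P→Well R = (993, -122, -468.5).
Normal n = (Well P→Well Q) × (Well P→Well R) = (-274962.4, 261264.9, -650826).
So ∂z/∂x = −n_x/n_z = −0.42248 and ∂z/∂y = −n_y/n_z = 0.40144.
Gradient magnitude |∇z| = √(a² + b²) = √(0.17849 + 0.16115) = 0.58279.
True dip = arctan(0.58279) = 30.23°, dipping toward SE (azimuth ≈ 134°).

30.23°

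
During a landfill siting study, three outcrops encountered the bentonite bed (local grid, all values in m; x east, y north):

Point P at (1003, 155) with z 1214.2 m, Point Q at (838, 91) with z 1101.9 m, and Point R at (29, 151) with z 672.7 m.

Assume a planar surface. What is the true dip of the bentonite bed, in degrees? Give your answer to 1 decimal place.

32.7°

Two edge vectors: Point P→Point Q = (-165, -64, -112.3), Point P→Point R = (-974, -4, -541.5).
Normal n = (Point P→Point Q) × (Point P→Point R) = (34206.8, 20032.7, -61676).
So ∂z/∂x = −n_x/n_z = 0.55462 and ∂z/∂y = −n_y/n_z = 0.32481.
Gradient magnitude |∇z| = √(a² + b²) = √(0.30760 + 0.10550) = 0.64273.
True dip = arctan(0.64273) = 32.7°, dipping toward WSW (azimuth ≈ 240°).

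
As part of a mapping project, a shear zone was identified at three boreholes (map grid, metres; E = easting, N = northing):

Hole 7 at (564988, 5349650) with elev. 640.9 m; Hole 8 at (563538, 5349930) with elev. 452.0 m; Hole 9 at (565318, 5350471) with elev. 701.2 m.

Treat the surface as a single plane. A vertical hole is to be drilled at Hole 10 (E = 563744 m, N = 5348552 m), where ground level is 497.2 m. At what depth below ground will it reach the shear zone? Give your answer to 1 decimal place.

Let the plane be z = a·E + b·N + c.
Hole 8−Hole 7: −1450a + 280b = −188.9;  Hole 9−Hole 7: 330a + 821b = 60.3.
Solving gives a = 0.134053786, b = 0.019564251.
Then c = 640.9 − a·564988 − b·5349650 = −179759.78.
At (563744, 5348552): z_contact = 75572.02 + 104640.42 − 179759.78 = 452.66 m.
Depth below ground = 497.2 − 452.66 = 44.5 m.

44.5 m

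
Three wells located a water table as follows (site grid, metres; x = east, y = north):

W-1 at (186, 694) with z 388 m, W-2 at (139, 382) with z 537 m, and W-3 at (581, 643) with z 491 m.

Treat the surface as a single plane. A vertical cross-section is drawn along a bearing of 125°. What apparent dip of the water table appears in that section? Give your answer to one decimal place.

24.3°

Two edge vectors: W-1→W-2 = (-47, -312, 149), W-1→W-3 = (395, -51, 103).
Normal n = (W-1→W-2) × (W-1→W-3) = (-24537, 63696, 125637).
So ∂z/∂x = −n_x/n_z = 0.19530 and ∂z/∂y = −n_y/n_z = −0.50698.
Unit vector along 125° is (sin 125°, cos 125°) = (0.8192, -0.5736).
Slope in that direction = a·(0.8192) + b·(-0.5736) = 0.45078.
Apparent dip = arctan|0.45078| = 24.3° (true dip is 28.5°, so apparent ≤ true as expected).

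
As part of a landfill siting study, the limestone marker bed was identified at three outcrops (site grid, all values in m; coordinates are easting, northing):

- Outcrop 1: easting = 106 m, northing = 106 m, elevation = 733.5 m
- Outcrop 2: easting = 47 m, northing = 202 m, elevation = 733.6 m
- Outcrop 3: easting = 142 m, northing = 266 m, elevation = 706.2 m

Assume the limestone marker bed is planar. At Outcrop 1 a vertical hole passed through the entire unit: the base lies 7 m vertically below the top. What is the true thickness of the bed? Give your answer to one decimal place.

Let the plane be z = a·easting + b·northing + c.
Outcrop 2−Outcrop 1: −59a + 96b = 0.1;  Outcrop 3−Outcrop 1: 36a + 160b = −27.3.
Solving gives a = −0.20447, b = −0.12462.
|∇z| = √(a²+b²) = 0.23945, so dip δ = arctan(0.23945) = 13.47°.
True thickness = vertical thickness × cos δ = 7 × cos 13.47° = 6.8 m.

6.8 m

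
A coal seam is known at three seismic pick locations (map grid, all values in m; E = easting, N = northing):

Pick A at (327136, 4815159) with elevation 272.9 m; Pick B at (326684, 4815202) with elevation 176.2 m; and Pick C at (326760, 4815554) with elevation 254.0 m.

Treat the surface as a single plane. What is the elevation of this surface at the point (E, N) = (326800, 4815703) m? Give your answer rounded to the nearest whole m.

Let the plane be z = a·E + b·N + c.
Pick B−Pick A: −452a + 43b = −96.7;  Pick C−Pick A: −376a + 395b = −18.9.
Solving gives a = 0.23023551, b = 0.17131279.
Then c = 272.9 − a·327136 − b·4815159 = −899943.74.
At (326800, 4815703): z = 75241.0 + 824991.5 − 899943.74 = 288.7 m.

289 m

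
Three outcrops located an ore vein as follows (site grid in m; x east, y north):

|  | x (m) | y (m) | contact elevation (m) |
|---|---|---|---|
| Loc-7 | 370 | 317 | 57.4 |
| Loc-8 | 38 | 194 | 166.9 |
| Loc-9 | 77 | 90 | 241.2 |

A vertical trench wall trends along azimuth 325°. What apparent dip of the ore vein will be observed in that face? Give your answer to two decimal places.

Let the plane be z = a·x + b·y + c.
Loc-8−Loc-7: −332a − 123b = 109.5;  Loc-9−Loc-7: −293a − 227b = 183.8.
Solving gives a = −0.05719, b = −0.73587.
Unit vector along 325° is (sin 325°, cos 325°) = (-0.5736, 0.8192).
Slope in that direction = a·(-0.5736) + b·(0.8192) = −0.56999.
Apparent dip = arctan|0.56999| = 29.68° (true dip is 36.4°, so apparent ≤ true as expected).

29.68°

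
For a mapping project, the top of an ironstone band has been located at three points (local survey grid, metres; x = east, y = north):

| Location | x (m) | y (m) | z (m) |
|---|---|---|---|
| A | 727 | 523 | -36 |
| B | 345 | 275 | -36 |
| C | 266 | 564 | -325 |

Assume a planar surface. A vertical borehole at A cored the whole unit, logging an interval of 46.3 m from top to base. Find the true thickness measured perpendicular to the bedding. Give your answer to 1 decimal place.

Let the plane be z = a·x + b·y + c.
B−A: −382a − 248b = 0;  C−A: −461a + 41b = −289.
Solving gives a = 0.55137, b = −0.84928.
|∇z| = √(a²+b²) = 1.01256, so dip δ = arctan(1.01256) = 45.36°.
True thickness = vertical thickness × cos δ = 46.3 × cos 45.36° = 32.5 m.

32.5 m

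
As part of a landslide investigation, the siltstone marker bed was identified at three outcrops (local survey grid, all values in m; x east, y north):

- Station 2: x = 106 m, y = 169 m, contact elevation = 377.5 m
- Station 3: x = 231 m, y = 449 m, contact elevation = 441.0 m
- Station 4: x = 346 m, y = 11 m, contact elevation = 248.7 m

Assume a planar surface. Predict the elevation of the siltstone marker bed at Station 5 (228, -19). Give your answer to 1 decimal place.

Two edge vectors: Station 2→Station 3 = (125, 280, 63.5), Station 2→Station 4 = (240, -158, -128.8).
Normal n = (Station 2→Station 3) × (Station 2→Station 4) = (-26031, 31340, -86950).
So ∂z/∂x = −n_x/n_z = −0.29938 and ∂z/∂y = −n_y/n_z = 0.36044.
Intercept c from Station 2: 377.5 + 31.73 − 60.91 = 348.32.
At (228, -19): z = −68.3 − 6.8 + 348.32 = 273.2 m.

273.2 m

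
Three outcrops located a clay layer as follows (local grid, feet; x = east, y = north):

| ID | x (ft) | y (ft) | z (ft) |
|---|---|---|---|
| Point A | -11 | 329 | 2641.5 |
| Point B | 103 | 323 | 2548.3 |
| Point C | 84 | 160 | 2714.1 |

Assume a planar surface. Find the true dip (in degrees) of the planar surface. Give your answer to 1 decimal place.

Two edge vectors: Point A→Point B = (114, -6, -93.2), Point A→Point C = (95, -169, 72.6).
Normal n = (Point A→Point B) × (Point A→Point C) = (-16186.4, -17130.4, -18696).
So ∂z/∂x = −n_x/n_z = −0.86577 and ∂z/∂y = −n_y/n_z = −0.91626.
Gradient magnitude |∇z| = √(a² + b²) = √(0.74955 + 0.83953) = 1.26059.
True dip = arctan(1.26059) = 51.6°, dipping toward NE (azimuth ≈ 043°).

51.6°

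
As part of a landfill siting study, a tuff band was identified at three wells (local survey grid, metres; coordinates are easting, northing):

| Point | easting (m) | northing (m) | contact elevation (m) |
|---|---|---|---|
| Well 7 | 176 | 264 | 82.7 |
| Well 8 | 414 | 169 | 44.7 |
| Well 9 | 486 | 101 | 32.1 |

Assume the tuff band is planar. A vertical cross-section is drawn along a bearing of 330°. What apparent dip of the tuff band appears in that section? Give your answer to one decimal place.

5.6°

Two edge vectors: Well 7→Well 8 = (238, -95, -38), Well 7→Well 9 = (310, -163, -50.6).
Normal n = (Well 7→Well 8) × (Well 7→Well 9) = (-1387, 262.8, -9344).
So ∂z/∂easting = −n_x/n_z = −0.14844 and ∂z/∂northing = −n_y/n_z = 0.02813.
Unit vector along 330° is (sin 330°, cos 330°) = (-0.5000, 0.8660).
Slope in that direction = a·(-0.5000) + b·(0.8660) = 0.09858.
Apparent dip = arctan|0.09858| = 5.6° (true dip is 8.6°, so apparent ≤ true as expected).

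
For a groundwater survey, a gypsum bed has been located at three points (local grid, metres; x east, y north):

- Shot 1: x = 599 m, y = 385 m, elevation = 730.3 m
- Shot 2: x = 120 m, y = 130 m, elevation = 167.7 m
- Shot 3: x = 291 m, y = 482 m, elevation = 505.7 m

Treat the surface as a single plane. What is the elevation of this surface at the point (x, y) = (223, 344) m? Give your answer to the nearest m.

372 m

Two edge vectors: Shot 1→Shot 2 = (-479, -255, -562.6), Shot 1→Shot 3 = (-308, 97, -224.6).
Normal n = (Shot 1→Shot 2) × (Shot 1→Shot 3) = (111845.2, 65697.4, -125003).
So ∂z/∂x = −n_x/n_z = 0.89474 and ∂z/∂y = −n_y/n_z = 0.52557.
Intercept c from Shot 1: 730.3 − 535.95 − 202.34 = −7.99.
At (223, 344): z = 199.5 + 180.8 − 7.99 = 372.3 m.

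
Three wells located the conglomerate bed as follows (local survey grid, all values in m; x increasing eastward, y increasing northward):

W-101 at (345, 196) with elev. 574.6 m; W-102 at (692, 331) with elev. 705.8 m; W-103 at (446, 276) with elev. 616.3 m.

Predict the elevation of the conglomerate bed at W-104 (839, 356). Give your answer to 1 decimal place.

758.6 m

Let the plane be z = a·x + b·y + c.
W-102−W-101: 347a + 135b = 131.2;  W-103−W-101: 101a + 80b = 41.7.
Solving gives a = 0.34453, b = 0.08628.
Then c = 574.6 − a·345 − b·196 = 438.83.
At (839, 356): z = 289.1 + 30.7 + 438.83 = 758.6 m.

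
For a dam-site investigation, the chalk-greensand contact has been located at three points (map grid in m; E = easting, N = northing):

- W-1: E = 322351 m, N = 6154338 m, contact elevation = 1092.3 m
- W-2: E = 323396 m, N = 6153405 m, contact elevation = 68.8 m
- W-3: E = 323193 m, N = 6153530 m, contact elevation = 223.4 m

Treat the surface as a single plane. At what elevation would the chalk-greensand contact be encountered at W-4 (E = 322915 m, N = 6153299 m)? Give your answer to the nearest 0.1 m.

118.9 m

Two edge vectors: W-1→W-2 = (1045, -933, -1023.5), W-1→W-3 = (842, -808, -868.9).
Normal n = (W-1→W-2) × (W-1→W-3) = (-16304.3, 46213.5, -58774).
So ∂z/∂E = −n_x/n_z = −0.277406676 and ∂z/∂N = −n_y/n_z = 0.786291557.
Intercept c from W-1: 1092.3 + 89422.32 − 4839104.01 = −4748589.39.
At (322915, 6153299): z = −89578.8 + 4838287.1 − 4748589.39 = 118.9 m.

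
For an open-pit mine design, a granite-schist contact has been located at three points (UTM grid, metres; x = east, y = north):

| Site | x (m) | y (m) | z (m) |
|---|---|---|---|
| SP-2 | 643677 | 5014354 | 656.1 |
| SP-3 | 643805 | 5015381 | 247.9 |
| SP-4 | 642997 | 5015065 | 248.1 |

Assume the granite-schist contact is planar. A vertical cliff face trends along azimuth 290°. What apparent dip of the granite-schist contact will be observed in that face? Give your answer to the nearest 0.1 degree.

Two edge vectors: SP-2→SP-3 = (128, 1027, -408.2), SP-2→SP-4 = (-680, 711, -408).
Normal n = (SP-2→SP-3) × (SP-2→SP-4) = (-128785.8, 329800, 789368).
So ∂z/∂x = −n_x/n_z = 0.16315 and ∂z/∂y = −n_y/n_z = −0.41780.
Unit vector along 290° is (sin 290°, cos 290°) = (-0.9397, 0.3420).
Slope in that direction = a·(-0.9397) + b·(0.3420) = −0.29621.
Apparent dip = arctan|0.29621| = 16.5° (true dip is 24.2°, so apparent ≤ true as expected).

16.5°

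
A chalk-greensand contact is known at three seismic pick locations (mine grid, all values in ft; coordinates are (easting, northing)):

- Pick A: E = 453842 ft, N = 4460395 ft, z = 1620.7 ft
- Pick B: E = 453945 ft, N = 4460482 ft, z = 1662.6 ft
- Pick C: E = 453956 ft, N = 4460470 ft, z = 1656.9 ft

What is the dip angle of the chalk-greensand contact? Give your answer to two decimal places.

Let the plane be z = a·E + b·N + c.
Pick B−Pick A: 103a + 87b = 41.9;  Pick C−Pick A: 114a + 75b = 36.2.
Solving gives a = 0.00315, b = 0.47788.
Gradient magnitude |∇z| = √(a² + b²) = √(0.00001 + 0.22837) = 0.47789.
True dip = arctan(0.47789) = 25.54°, dipping toward S (azimuth ≈ 180°).

25.54°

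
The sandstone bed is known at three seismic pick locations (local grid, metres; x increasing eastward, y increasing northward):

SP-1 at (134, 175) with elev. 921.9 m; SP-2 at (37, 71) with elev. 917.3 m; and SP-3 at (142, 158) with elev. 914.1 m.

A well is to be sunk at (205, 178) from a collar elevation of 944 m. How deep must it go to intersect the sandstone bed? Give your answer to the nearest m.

42 m

Two edge vectors: SP-1→SP-2 = (-97, -104, -4.6), SP-1→SP-3 = (8, -17, -7.8).
Normal n = (SP-1→SP-2) × (SP-1→SP-3) = (733, -793.4, 2481).
So ∂z/∂x = −n_x/n_z = −0.29545 and ∂z/∂y = −n_y/n_z = 0.31979.
Intercept c from SP-1: 921.9 + 39.59 − 55.96 = 905.53.
At (205, 178): z_contact = −60.6 + 56.9 + 905.53 = 901.9 m.
Depth below ground = 944 − 901.9 = 42 m.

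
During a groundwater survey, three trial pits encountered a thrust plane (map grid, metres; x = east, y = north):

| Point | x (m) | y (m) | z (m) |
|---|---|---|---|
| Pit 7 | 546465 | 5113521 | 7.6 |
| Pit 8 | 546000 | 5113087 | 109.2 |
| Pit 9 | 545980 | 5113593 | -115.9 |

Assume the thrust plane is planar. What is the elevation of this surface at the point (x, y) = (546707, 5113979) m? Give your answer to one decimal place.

-146.8 m

Two edge vectors: Pit 7→Pit 8 = (-465, -434, 101.6), Pit 7→Pit 9 = (-485, 72, -123.5).
Normal n = (Pit 7→Pit 8) × (Pit 7→Pit 9) = (46283.8, -106703.5, -243970).
So ∂z/∂x = −n_x/n_z = 0.189711030 and ∂z/∂y = −n_y/n_z = −0.437363200.
Intercept c from Pit 7: 7.6 − 103670.44 + 2236465.91 = 2132803.07.
At (546707, 5113979): z = 103716.3 − 2236666.2 + 2132803.07 = -146.8 m.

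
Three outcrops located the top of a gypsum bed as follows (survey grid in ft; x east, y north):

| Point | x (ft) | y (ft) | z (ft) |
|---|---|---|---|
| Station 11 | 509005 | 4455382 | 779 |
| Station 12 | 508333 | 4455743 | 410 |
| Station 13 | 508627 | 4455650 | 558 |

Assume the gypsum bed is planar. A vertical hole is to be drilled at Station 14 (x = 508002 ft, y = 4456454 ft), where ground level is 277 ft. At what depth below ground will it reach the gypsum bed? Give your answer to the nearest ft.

Two edge vectors: Station 11→Station 12 = (-672, 361, -369), Station 11→Station 13 = (-378, 268, -221).
Normal n = (Station 11→Station 12) × (Station 11→Station 13) = (19111, -9030, -43638).
So ∂z/∂x = −n_x/n_z = 0.43794399 and ∂z/∂y = −n_y/n_z = −0.20692974.
Intercept c from Station 11: 779 − 222915.68 + 921951.04 = 699814.36.
At (508002, 4456454): z_contact = 222476.4 − 922172.9 + 699814.36 = 117.9 ft.
Depth below ground = 277 − 117.9 = 159 ft.

159 ft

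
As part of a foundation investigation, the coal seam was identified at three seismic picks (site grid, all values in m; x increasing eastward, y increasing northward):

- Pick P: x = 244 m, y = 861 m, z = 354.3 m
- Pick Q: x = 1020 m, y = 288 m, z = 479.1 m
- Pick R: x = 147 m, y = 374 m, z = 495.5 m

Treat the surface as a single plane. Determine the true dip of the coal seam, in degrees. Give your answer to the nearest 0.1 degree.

15.9°

Two edge vectors: Pick P→Pick Q = (776, -573, 124.8), Pick P→Pick R = (-97, -487, 141.2).
Normal n = (Pick P→Pick Q) × (Pick P→Pick R) = (-20130, -121676.8, -433493).
So ∂z/∂x = −n_x/n_z = −0.04644 and ∂z/∂y = −n_y/n_z = −0.28069.
Gradient magnitude |∇z| = √(a² + b²) = √(0.00216 + 0.07879) = 0.28450.
True dip = arctan(0.28450) = 15.9°, dipping toward N (azimuth ≈ 009°).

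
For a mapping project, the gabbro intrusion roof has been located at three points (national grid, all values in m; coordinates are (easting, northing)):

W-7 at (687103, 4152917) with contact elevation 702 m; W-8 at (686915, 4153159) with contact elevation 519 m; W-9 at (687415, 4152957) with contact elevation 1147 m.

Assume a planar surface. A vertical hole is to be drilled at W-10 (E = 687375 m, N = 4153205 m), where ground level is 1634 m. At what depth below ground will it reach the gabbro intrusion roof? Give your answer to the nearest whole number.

463 m

Let the plane be z = a·E + b·N + c.
W-8−W-7: −188a + 242b = −183;  W-9−W-7: 312a + 40b = 445.
Solving gives a = 1.38526209, b = 0.31995568.
Then c = 702 − a·687103 − b·4152917 = −2279865.10.
At (687375, 4153205): z_contact = 952194.5 + 1328841.5 − 2279865.10 = 1170.9 m.
Depth below ground = 1634 − 1170.9 = 463 m.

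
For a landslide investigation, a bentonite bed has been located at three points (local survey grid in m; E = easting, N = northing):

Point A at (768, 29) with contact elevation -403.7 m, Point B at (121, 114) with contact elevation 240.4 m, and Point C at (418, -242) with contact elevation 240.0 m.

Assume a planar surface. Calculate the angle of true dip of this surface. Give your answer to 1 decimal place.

55.5°

Two edge vectors: Point A→Point B = (-647, 85, 644.1), Point A→Point C = (-350, -271, 643.7).
Normal n = (Point A→Point B) × (Point A→Point C) = (229265.6, 191038.9, 205087).
So ∂z/∂E = −n_x/n_z = −1.11789 and ∂z/∂N = −n_y/n_z = −0.93150.
Gradient magnitude |∇z| = √(a² + b²) = √(1.24969 + 0.86770) = 1.45512.
True dip = arctan(1.45512) = 55.5°, dipping toward NE (azimuth ≈ 050°).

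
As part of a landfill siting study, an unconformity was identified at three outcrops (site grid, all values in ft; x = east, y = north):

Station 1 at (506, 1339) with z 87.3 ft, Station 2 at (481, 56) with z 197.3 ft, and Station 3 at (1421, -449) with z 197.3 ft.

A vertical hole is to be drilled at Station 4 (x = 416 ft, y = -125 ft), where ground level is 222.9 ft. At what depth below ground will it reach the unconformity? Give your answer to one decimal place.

7.3 ft

Let the plane be z = a·x + b·y + c.
Station 2−Station 1: −25a − 1283b = 110;  Station 3−Station 1: 915a − 1788b = 110.
Solving gives a = −0.045583, b = −0.084848.
Then c = 87.3 − a·506 − b·1339 = 223.98.
At (416, -125): z_contact = −18.96 + 10.61 + 223.98 = 215.62 ft.
Depth below ground = 222.9 − 215.62 = 7.3 ft.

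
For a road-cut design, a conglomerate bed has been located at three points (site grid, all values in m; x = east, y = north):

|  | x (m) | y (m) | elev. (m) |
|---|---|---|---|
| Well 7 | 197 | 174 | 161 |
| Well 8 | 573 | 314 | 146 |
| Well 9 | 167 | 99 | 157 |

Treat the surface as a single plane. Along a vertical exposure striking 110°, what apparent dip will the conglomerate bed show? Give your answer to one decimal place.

Two edge vectors: Well 7→Well 8 = (376, 140, -15), Well 7→Well 9 = (-30, -75, -4).
Normal n = (Well 7→Well 8) × (Well 7→Well 9) = (-1685, 1954, -24000).
So ∂z/∂x = −n_x/n_z = −0.07021 and ∂z/∂y = −n_y/n_z = 0.08142.
Unit vector along 110° is (sin 110°, cos 110°) = (0.9397, -0.3420).
Slope in that direction = a·(0.9397) + b·(-0.3420) = −0.09382.
Apparent dip = arctan|0.09382| = 5.4° (true dip is 6.1°, so apparent ≤ true as expected).

5.4°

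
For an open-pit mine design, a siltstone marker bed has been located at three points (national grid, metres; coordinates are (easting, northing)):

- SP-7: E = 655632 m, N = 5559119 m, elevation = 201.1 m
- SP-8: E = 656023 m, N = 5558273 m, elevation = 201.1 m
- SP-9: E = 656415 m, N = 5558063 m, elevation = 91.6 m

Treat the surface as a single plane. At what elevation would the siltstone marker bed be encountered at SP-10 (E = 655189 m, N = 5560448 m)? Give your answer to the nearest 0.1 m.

Two edge vectors: SP-7→SP-8 = (391, -846, 0), SP-7→SP-9 = (783, -1056, -109.5).
Normal n = (SP-7→SP-8) × (SP-7→SP-9) = (92637, 42814.5, 249522).
So ∂z/∂E = −n_x/n_z = −0.371257845 and ∂z/∂N = −n_y/n_z = −0.171586073.
Intercept c from SP-7: 201.1 + 243408.52 + 953867.40 = 1197477.02.
At (655189, 5560448): z = −243244.1 − 954095.4 + 1197477.02 = 137.5 m.

137.5 m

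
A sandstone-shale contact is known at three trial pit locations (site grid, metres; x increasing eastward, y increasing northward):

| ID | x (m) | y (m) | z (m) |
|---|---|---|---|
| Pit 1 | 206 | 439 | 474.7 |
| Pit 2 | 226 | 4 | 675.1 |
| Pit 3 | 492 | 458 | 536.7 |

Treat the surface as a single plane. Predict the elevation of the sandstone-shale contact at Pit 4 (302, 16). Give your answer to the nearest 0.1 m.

Two edge vectors: Pit 1→Pit 2 = (20, -435, 200.4), Pit 1→Pit 3 = (286, 19, 62).
Normal n = (Pit 1→Pit 2) × (Pit 1→Pit 3) = (-30777.6, 56074.4, 124790).
So ∂z/∂x = −n_x/n_z = 0.24664 and ∂z/∂y = −n_y/n_z = −0.44935.
Intercept c from Pit 1: 474.7 − 50.81 + 197.26 = 621.16.
At (302, 16): z = 74.5 − 7.2 + 621.16 = 688.5 m.

688.5 m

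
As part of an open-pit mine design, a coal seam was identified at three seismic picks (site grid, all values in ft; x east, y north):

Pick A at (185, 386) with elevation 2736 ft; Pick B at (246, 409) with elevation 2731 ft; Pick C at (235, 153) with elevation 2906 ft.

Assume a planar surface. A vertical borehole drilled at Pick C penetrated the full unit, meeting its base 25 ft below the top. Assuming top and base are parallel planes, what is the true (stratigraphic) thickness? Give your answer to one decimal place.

20.3 ft

Two edge vectors: Pick A→Pick B = (61, 23, -5), Pick A→Pick C = (50, -233, 170).
Normal n = (Pick A→Pick B) × (Pick A→Pick C) = (2745, -10620, -15363).
So ∂z/∂x = −n_x/n_z = 0.17868 and ∂z/∂y = −n_y/n_z = −0.69127.
|∇z| = √(a²+b²) = 0.71399, so dip δ = arctan(0.71399) = 35.53°.
True thickness = vertical thickness × cos δ = 25 × cos 35.53° = 20.3 ft.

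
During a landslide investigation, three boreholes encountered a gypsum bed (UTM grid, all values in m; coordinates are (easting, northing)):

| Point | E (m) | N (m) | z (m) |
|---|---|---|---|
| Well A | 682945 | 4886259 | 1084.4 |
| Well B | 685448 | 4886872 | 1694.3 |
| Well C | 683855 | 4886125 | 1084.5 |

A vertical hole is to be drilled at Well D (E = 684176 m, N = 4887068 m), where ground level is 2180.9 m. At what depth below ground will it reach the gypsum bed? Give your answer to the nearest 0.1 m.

Let the plane be z = a·E + b·N + c.
Well B−Well A: 2503a + 613b = 609.9;  Well C−Well A: 910a − 134b = 0.1.
Solving gives a = 0.091564006, b = 0.621068994.
Then c = 1084.4 − a·682945 − b·4886259 = −3096152.74.
At (684176, 4887068): z_contact = 62645.90 + 3035206.41 − 3096152.74 = 1699.56 m.
Depth below ground = 2180.9 − 1699.56 = 481.3 m.

481.3 m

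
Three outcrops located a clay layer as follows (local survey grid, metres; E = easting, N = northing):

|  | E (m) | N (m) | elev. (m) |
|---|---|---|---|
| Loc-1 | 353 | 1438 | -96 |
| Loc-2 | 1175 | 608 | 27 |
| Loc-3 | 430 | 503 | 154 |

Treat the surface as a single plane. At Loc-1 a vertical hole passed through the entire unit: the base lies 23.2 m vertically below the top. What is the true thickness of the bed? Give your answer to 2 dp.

22.17 m

Let the plane be z = a·E + b·N + c.
Loc-2−Loc-1: 822a − 830b = 123;  Loc-3−Loc-1: 77a − 935b = 250.
Solving gives a = −0.13126, b = −0.27819.
|∇z| = √(a²+b²) = 0.30760, so dip δ = arctan(0.30760) = 17.10°.
True thickness = vertical thickness × cos δ = 23.2 × cos 17.10° = 22.17 m.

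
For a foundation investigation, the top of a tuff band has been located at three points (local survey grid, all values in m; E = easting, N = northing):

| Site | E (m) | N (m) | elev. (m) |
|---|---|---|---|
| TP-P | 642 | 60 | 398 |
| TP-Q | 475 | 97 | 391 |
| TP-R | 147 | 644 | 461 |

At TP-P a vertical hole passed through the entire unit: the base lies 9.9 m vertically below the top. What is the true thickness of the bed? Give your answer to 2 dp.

9.72 m

Two edge vectors: TP-P→TP-Q = (-167, 37, -7), TP-P→TP-R = (-495, 584, 63).
Normal n = (TP-P→TP-Q) × (TP-P→TP-R) = (6419, 13986, -79213).
So ∂z/∂E = −n_x/n_z = 0.08103 and ∂z/∂N = −n_y/n_z = 0.17656.
|∇z| = √(a²+b²) = 0.19427, so dip δ = arctan(0.19427) = 10.99°.
True thickness = vertical thickness × cos δ = 9.9 × cos 10.99° = 9.72 m.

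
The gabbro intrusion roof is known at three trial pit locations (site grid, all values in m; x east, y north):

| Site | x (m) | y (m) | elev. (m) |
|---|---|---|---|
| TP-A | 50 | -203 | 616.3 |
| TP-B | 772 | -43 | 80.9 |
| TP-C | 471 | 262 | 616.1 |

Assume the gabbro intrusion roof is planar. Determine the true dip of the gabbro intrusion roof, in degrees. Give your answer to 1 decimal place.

51.4°

Let the plane be z = a·x + b·y + c.
TP-B−TP-A: 722a + 160b = −535.4;  TP-C−TP-A: 421a + 465b = −0.2.
Solving gives a = −0.92756, b = 0.83936.
Gradient magnitude |∇z| = √(a² + b²) = √(0.86037 + 0.70452) = 1.25096.
True dip = arctan(1.25096) = 51.4°, dipping toward SE (azimuth ≈ 132°).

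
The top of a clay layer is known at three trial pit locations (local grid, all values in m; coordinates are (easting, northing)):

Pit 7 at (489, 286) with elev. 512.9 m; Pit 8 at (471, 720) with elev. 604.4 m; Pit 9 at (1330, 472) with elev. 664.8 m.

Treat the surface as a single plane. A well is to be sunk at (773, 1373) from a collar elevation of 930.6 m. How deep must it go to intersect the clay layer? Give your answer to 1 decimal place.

144.8 m

Let the plane be z = a·E + b·N + c.
Pit 8−Pit 7: −18a + 434b = 91.5;  Pit 9−Pit 7: 841a + 186b = 151.9.
Solving gives a = 0.132772, b = 0.216336.
Then c = 512.9 − a·489 − b·286 = 386.10.
At (773, 1373): z_contact = 102.63 + 297.03 + 386.10 = 785.76 m.
Depth below ground = 930.6 − 785.76 = 144.8 m.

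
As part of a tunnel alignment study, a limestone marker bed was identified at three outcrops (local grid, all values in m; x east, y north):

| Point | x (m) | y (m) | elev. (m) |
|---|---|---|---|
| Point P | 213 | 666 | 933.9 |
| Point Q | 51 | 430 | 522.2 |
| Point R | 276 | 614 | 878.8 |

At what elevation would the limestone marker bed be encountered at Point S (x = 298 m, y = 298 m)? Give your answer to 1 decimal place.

413.8 m

Two edge vectors: Point P→Point Q = (-162, -236, -411.7), Point P→Point R = (63, -52, -55.1).
Normal n = (Point P→Point Q) × (Point P→Point R) = (-8404.8, -34863.3, 23292).
So ∂z/∂x = −n_x/n_z = 0.36084 and ∂z/∂y = −n_y/n_z = 1.49679.
Intercept c from Point P: 933.9 − 76.86 − 996.86 = −139.82.
At (298, 298): z = 107.5 + 446.0 − 139.82 = 413.8 m.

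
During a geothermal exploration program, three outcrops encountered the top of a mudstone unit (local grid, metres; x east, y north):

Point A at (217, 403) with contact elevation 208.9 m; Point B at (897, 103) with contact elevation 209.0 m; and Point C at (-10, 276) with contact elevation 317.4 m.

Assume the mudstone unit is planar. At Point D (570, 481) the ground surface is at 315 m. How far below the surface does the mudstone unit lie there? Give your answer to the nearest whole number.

218 m

Two edge vectors: Point A→Point B = (680, -300, 0.1), Point A→Point C = (-227, -127, 108.5).
Normal n = (Point A→Point B) × (Point A→Point C) = (-32537.3, -73802.7, -154460).
So ∂z/∂x = −n_x/n_z = −0.21065 and ∂z/∂y = −n_y/n_z = −0.47781.
Intercept c from Point A: 208.9 + 45.71 + 192.56 = 447.17.
At (570, 481): z_contact = −120.1 − 229.8 + 447.17 = 97.3 m.
Depth below ground = 315 − 97.3 = 218 m.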